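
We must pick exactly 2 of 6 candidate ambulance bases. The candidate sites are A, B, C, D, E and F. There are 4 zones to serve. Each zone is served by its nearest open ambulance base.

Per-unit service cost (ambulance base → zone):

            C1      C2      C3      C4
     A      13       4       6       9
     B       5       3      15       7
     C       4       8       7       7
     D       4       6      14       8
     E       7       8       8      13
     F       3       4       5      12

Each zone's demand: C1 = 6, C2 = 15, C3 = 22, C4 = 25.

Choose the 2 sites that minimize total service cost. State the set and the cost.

With exactly 2 open, each zone uses its cheapest among the chosen.
{B, F}: C1→F 3·6=18, C2→B 3·15=45, C3→F 5·22=110, C4→B 7·25=175. Service cost 348.
{C, F}: service cost 363
{A, B}: service cost 382
Among all 15 size-2 choices, {B, F} is lowest.

Choose B and F; total service cost 348.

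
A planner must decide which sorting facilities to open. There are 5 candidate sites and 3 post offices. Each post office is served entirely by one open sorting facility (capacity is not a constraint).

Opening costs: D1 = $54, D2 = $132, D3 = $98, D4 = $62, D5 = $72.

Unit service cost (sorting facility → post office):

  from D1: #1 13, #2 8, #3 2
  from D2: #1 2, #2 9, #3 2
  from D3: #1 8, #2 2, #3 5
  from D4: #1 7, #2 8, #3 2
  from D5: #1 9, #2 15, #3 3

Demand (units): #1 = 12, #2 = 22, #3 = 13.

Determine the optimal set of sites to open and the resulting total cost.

For any fixed open set, each post office goes to its cheapest open site; total = fixed + service.
{D3}: #1→D3 8·12=96, #2→D3 2·22=44, #3→D3 5·13=65. Service 205; fixed 98; total 303.
{D3, D4}: #1→D4 7·12=84, #2→D3 2·22=44, #3→D4 2·13=26. Service 154; fixed 160; total 314.
{D1, D3}: service 166 + fixed 152 = 318
{D1, D2, D3, D4, D5}: service 94 + fixed 418 = 512
No other subset beats 303.

Open D3 only; minimum total cost 303.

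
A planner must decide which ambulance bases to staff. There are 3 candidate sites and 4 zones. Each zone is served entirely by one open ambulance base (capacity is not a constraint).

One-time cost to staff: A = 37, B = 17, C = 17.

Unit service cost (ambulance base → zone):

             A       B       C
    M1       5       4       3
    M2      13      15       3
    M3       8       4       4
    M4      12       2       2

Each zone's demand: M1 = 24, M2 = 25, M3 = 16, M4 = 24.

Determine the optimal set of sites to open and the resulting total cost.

Open C only; minimum total cost 276.

For any fixed open set, each zone goes to its cheapest open site; total = fixed + service.
{C}: M1→C 3·24=72, M2→C 3·25=75, M3→C 4·16=64, M4→C 2·24=48. Service 259; fixed 17; total 276.
{B, C}: service 259 + fixed 34 = 293
{A, C}: service 259 + fixed 54 = 313
{A, B, C}: service 259 + fixed 71 = 330
No other subset beats 276.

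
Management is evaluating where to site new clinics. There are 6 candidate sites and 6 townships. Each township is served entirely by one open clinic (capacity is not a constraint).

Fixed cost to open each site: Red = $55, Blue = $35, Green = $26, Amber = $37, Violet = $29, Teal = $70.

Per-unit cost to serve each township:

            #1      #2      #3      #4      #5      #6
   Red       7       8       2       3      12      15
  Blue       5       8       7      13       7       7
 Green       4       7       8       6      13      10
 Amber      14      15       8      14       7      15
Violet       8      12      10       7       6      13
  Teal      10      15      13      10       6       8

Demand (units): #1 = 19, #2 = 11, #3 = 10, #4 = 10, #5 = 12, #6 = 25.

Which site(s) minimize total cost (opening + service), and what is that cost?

For any fixed open set, each township goes to its cheapest open site; total = fixed + service.
{Red, Blue, Green}: #1→Green 4·19=76, #2→Green 7·11=77, #3→Red 2·10=20, #4→Red 3·10=30, #5→Blue 7·12=84, #6→Blue 7·25=175. Service 462; fixed 116; total 578.
{Red, Blue}: service 492 + fixed 90 = 582
{Red, Blue, Green, Violet}: service 450 + fixed 145 = 595
{Red, Blue, Green, Amber, Violet, Teal}: service 450 + fixed 252 = 702
No other subset beats 578.

Open Red, Blue and Green; minimum total cost 578.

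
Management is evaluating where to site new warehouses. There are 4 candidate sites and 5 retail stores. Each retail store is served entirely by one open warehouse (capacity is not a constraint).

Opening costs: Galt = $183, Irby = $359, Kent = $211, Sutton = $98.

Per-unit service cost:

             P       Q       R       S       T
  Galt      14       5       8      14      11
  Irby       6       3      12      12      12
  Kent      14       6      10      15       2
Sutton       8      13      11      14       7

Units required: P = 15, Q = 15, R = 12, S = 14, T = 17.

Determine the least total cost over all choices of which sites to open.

Minimum total cost: 860

For any fixed open set, each retail store goes to its cheapest open site; total = fixed + service.
{Sutton}: P→Sutton 8·15=120, Q→Sutton 13·15=195, R→Sutton 11·12=132, S→Sutton 14·14=196, T→Sutton 7·17=119. Service 762; fixed 98; total 860.
{Kent, Sutton}: service 560 + fixed 309 = 869
{Kent}: P→Kent 14·15=210, Q→Kent 6·15=90, R→Kent 10·12=120, S→Kent 15·14=210, T→Kent 2·17=34. Service 664; fixed 211; total 875.
{Galt, Irby, Kent, Sutton}: P→Irby 6·15=90, Q→Irby 3·15=45, R→Galt 8·12=96, S→Irby 12·14=168, T→Kent 2·17=34. Service 433; fixed 851; total 1284.
No other subset beats 860.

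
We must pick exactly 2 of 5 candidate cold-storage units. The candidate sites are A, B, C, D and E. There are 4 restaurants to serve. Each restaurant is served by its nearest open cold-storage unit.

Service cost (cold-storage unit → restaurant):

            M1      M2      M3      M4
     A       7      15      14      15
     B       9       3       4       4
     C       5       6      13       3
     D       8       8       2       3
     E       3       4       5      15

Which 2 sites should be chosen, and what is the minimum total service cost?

With exactly 2 open, each restaurant uses its cheapest among the chosen.
{D, E}: M1→E 3, M2→E 4, M3→D 2, M4→D 3. Service cost 12.
{B, E}: service cost 14
{B, C}: service cost 15
Among all 10 size-2 choices, {D, E} is lowest.

Choose D and E; total service cost 12.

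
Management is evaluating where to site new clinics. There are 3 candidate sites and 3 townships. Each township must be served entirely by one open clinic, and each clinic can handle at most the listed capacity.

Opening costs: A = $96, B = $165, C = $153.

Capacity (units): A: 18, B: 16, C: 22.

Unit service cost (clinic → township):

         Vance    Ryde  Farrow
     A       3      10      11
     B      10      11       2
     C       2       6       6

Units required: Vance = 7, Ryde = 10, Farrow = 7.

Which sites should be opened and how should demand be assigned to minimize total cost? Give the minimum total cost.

Minimum total cost: 372

Open {A, C}: Vance→A 3·7=21, Ryde→C 6·10=60, Farrow→C 6·7=42.
Loads: A carries 7/18, C carries 17/22. Service 123; fixed 249; total 372.
Next best feasible plan costs 396.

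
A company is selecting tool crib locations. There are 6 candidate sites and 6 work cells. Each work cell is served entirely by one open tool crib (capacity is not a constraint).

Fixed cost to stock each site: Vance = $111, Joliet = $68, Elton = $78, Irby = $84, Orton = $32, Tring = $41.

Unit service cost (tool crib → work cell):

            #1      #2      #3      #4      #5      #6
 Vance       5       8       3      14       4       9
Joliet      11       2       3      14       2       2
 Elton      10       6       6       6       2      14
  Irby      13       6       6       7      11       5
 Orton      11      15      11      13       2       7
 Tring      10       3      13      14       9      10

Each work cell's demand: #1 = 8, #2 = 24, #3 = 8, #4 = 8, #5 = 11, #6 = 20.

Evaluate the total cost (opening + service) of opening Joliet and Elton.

Total cost: 408

Each work cell is assigned to its cheapest site among the open ones.
{Joliet, Elton}: #1→Elton 10·8=80, #2→Joliet 2·24=48, #3→Joliet 3·8=24, #4→Elton 6·8=48, #5→Joliet 2·11=22, #6→Joliet 2·20=40. Service 262; fixed 146; total 408.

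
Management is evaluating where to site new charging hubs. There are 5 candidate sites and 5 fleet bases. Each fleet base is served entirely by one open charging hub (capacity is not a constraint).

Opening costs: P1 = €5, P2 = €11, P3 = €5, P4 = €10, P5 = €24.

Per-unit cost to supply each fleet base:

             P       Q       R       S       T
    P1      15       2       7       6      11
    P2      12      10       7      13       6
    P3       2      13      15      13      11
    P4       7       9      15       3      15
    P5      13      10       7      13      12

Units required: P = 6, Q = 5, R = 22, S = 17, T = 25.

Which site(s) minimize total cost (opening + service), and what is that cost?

For any fixed open set, each fleet base goes to its cheapest open site; total = fixed + service.
{P1, P2, P3, P4}: P→P3 2·6=12, Q→P1 2·5=10, R→P1 7·22=154, S→P4 3·17=51, T→P2 6·25=150. Service 377; fixed 31; total 408.
{P1, P2, P3, P4, P5}: P→P3 2·6=12, Q→P1 2·5=10, R→P1 7·22=154, S→P4 3·17=51, T→P2 6·25=150. Service 377; fixed 55; total 432.
{P1, P2, P4}: service 407 + fixed 26 = 433
{P1}: P→P1 15·6=90, Q→P1 2·5=10, R→P1 7·22=154, S→P1 6·17=102, T→P1 11·25=275. Service 631; fixed 5; total 636.
No other subset beats 408.

Open P1, P2, P3 and P4; minimum total cost 408.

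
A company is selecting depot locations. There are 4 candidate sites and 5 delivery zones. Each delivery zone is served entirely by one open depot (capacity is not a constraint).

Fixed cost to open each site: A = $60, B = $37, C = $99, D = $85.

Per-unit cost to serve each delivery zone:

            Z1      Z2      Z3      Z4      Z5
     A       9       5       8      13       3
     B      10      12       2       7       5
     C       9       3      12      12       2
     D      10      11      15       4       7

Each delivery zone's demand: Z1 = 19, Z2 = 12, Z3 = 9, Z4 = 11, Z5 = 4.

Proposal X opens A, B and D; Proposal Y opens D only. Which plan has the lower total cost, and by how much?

Proposal X is cheaper by 127.

Proposal X: {A, B, D}: Z1→A 9·19=171, Z2→A 5·12=60, Z3→B 2·9=18, Z4→D 4·11=44, Z5→A 3·4=12. Service 305; fixed 182; total 487.
Proposal Y: {D}: Z1→D 10·19=190, Z2→D 11·12=132, Z3→D 15·9=135, Z4→D 4·11=44, Z5→D 7·4=28. Service 529; fixed 85; total 614.
Difference: |487 − 614| = 127.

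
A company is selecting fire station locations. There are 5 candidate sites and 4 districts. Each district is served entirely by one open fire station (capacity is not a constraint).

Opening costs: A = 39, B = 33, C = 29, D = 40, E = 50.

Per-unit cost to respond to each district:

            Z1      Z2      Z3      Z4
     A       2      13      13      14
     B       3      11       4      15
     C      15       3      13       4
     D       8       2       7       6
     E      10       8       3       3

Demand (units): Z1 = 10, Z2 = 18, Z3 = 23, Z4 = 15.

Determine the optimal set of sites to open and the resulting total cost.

For any fixed open set, each district goes to its cheapest open site; total = fixed + service.
{B, C}: Z1→B 3·10=30, Z2→C 3·18=54, Z3→B 4·23=92, Z4→C 4·15=60. Service 236; fixed 62; total 298.
{A, D, E}: service 170 + fixed 129 = 299
{B, D, E}: service 180 + fixed 123 = 303
{A, B, C, D, E}: service 170 + fixed 191 = 361
No other subset beats 298.

Open B and C; minimum total cost 298.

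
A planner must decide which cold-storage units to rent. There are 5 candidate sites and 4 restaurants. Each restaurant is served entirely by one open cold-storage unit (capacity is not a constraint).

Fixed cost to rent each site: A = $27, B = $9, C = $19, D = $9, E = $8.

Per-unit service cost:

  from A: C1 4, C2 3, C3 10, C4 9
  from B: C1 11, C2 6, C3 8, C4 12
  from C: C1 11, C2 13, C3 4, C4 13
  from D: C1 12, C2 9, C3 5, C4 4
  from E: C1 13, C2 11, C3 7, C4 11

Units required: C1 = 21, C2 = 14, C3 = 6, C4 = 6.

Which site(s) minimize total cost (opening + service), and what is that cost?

Open A and D; minimum total cost 216.

For any fixed open set, each restaurant goes to its cheapest open site; total = fixed + service.
{A, D}: C1→A 4·21=84, C2→A 3·14=42, C3→D 5·6=30, C4→D 4·6=24. Service 180; fixed 36; total 216.
{A, D, E}: service 180 + fixed 44 = 224
{A, B, D}: service 180 + fixed 45 = 225
{A, B, C, D, E}: C1→A 4·21=84, C2→A 3·14=42, C3→C 4·6=24, C4→D 4·6=24. Service 174; fixed 72; total 246.
No other subset beats 216.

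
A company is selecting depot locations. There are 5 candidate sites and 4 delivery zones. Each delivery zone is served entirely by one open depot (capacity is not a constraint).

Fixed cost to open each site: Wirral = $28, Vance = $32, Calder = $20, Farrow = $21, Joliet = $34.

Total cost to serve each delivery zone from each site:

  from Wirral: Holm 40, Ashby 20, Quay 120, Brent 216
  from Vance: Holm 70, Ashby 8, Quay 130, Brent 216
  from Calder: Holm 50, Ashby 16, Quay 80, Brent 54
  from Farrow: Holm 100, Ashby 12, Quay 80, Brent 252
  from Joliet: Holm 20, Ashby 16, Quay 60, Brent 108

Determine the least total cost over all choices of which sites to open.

Minimum total cost: 204

For any fixed open set, each delivery zone goes to its cheapest open site; total = fixed + service.
{Calder, Joliet}: Holm→Joliet 20, Ashby→Calder 16, Quay→Joliet 60, Brent→Calder 54. Service 150; fixed 54; total 204.
{Calder}: Holm→Calder 50, Ashby→Calder 16, Quay→Calder 80, Brent→Calder 54. Service 200; fixed 20; total 220.
{Calder, Farrow, Joliet}: Holm→Joliet 20, Ashby→Farrow 12, Quay→Joliet 60, Brent→Calder 54. Service 146; fixed 75; total 221.
{Wirral, Vance, Calder, Farrow, Joliet}: service 142 + fixed 135 = 277
No other subset beats 204.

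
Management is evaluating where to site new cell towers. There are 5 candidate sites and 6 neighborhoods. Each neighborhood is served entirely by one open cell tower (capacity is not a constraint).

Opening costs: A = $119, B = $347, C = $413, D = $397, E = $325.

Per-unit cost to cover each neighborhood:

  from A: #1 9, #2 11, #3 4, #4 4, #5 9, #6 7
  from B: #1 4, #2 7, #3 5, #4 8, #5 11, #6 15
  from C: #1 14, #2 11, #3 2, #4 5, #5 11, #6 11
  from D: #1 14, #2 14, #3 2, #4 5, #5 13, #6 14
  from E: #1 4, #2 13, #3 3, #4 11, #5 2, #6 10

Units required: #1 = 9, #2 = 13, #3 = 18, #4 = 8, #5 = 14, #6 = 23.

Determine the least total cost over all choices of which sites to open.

Minimum total cost: 734

For any fixed open set, each neighborhood goes to its cheapest open site; total = fixed + service.
{A}: #1→A 9·9=81, #2→A 11·13=143, #3→A 4·18=72, #4→A 4·8=32, #5→A 9·14=126, #6→A 7·23=161. Service 615; fixed 119; total 734.
{A, E}: #1→E 4·9=36, #2→A 11·13=143, #3→E 3·18=54, #4→A 4·8=32, #5→E 2·14=28, #6→A 7·23=161. Service 454; fixed 444; total 898.
{E}: #1→E 4·9=36, #2→E 13·13=169, #3→E 3·18=54, #4→E 11·8=88, #5→E 2·14=28, #6→E 10·23=230. Service 605; fixed 325; total 930.
{A, B, C, D, E}: service 384 + fixed 1601 = 1985
No other subset beats 734.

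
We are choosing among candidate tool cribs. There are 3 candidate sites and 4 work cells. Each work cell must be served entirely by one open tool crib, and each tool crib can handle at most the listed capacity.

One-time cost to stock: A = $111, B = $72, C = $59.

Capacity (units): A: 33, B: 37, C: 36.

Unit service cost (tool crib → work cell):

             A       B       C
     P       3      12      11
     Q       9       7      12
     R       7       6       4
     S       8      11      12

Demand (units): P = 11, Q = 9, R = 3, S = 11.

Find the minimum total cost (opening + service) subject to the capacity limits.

Open {A, C}: P→A 3·11=33, Q→A 9·9=81, R→C 4·3=12, S→A 8·11=88.
Loads: A carries 31/33, C carries 3/36. Service 214; fixed 170; total 384.
Next best feasible plan costs 385.

Minimum total cost: 384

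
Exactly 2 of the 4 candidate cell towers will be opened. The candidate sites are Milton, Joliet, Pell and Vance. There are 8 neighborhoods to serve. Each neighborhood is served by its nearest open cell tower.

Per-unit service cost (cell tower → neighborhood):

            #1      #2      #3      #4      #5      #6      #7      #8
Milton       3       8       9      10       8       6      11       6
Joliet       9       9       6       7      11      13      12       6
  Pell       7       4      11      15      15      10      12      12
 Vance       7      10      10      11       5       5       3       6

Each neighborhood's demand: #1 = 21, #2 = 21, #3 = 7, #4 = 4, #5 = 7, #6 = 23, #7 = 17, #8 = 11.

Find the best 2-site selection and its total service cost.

Choose Milton and Vance; total service cost 601.

With exactly 2 open, each neighborhood uses its cheapest among the chosen.
{Milton, Vance}: #1→Milton 3·21=63, #2→Milton 8·21=168, #3→Milton 9·7=63, #4→Milton 10·4=40, #5→Vance 5·7=35, #6→Vance 5·23=115, #7→Vance 3·17=51, #8→Milton 6·11=66. Service cost 601.
{Pell, Vance}: service cost 612
{Joliet, Vance}: service cost 673
Among all 6 size-2 choices, {Milton, Vance} is lowest.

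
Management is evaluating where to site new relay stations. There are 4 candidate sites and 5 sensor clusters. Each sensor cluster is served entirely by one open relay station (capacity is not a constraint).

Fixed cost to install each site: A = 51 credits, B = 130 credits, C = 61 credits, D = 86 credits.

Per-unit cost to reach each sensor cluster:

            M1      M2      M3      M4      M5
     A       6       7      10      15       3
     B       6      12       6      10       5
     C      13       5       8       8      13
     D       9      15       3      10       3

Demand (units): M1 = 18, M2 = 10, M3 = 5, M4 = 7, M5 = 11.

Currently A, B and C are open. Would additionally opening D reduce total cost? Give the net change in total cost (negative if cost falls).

Current service cost with {A, B, C}: 277.
Adding D: each sensor cluster re-picks its cheapest; new service cost 262, saving 15.
Extra fixed cost: 86. Net change = 86 − 15 = 71.
(Totals: 519 → 590.)

No — net change +71 (cost rises by 71).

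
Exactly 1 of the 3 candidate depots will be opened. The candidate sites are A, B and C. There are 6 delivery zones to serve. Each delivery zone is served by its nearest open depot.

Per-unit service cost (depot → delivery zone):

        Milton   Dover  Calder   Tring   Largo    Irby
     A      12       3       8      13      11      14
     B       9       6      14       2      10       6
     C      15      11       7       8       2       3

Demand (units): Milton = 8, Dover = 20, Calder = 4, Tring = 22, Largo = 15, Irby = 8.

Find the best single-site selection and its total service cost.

Choose B only; total service cost 490.

With exactly 1 open, each delivery zone uses its cheapest among the chosen.
{B}: Milton→B 9·8=72, Dover→B 6·20=120, Calder→B 14·4=56, Tring→B 2·22=44, Largo→B 10·15=150, Irby→B 6·8=48. Service cost 490.
{C}: service cost 598
{A}: service cost 751
Among all 3 size-1 choices, {B} is lowest.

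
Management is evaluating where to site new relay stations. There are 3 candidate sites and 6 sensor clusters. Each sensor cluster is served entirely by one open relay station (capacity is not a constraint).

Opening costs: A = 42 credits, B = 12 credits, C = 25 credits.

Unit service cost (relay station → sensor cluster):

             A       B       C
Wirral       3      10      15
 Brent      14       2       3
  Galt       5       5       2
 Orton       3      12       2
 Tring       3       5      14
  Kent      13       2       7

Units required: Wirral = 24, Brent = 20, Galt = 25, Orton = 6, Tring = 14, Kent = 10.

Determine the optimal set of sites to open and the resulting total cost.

Open A, B and C; minimum total cost 315.

For any fixed open set, each sensor cluster goes to its cheapest open site; total = fixed + service.
{A, B, C}: Wirral→A 3·24=72, Brent→B 2·20=40, Galt→C 2·25=50, Orton→C 2·6=12, Tring→A 3·14=42, Kent→B 2·10=20. Service 236; fixed 79; total 315.
{A, B}: Wirral→A 3·24=72, Brent→B 2·20=40, Galt→A 5·25=125, Orton→A 3·6=18, Tring→A 3·14=42, Kent→B 2·10=20. Service 317; fixed 54; total 371.
{A, C}: Wirral→A 3·24=72, Brent→C 3·20=60, Galt→C 2·25=50, Orton→C 2·6=12, Tring→A 3·14=42, Kent→C 7·10=70. Service 306; fixed 67; total 373.
{B}: service 567 + fixed 12 = 579
No other subset beats 315.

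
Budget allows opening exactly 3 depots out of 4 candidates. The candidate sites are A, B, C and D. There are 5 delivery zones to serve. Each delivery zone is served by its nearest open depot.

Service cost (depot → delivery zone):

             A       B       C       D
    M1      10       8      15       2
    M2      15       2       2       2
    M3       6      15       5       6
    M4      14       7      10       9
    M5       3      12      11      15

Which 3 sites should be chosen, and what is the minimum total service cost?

With exactly 3 open, each delivery zone uses its cheapest among the chosen.
{A, B, D}: M1→D 2, M2→B 2, M3→A 6, M4→B 7, M5→A 3. Service cost 20.
{A, C, D}: service cost 21
{A, B, C}: service cost 25
Among all 4 size-3 choices, {A, B, D} is lowest.

Choose A, B and D; total service cost 20.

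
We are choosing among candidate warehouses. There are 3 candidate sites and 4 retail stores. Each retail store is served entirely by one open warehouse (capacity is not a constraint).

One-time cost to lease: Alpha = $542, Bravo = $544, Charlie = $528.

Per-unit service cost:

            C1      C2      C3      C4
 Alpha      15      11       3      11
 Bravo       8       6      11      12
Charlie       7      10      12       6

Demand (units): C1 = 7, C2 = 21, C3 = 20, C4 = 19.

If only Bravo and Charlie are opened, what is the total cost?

Total cost: 1581

Each retail store is assigned to its cheapest site among the open ones.
{Bravo, Charlie}: C1→Charlie 7·7=49, C2→Bravo 6·21=126, C3→Bravo 11·20=220, C4→Charlie 6·19=114. Service 509; fixed 1072; total 1581.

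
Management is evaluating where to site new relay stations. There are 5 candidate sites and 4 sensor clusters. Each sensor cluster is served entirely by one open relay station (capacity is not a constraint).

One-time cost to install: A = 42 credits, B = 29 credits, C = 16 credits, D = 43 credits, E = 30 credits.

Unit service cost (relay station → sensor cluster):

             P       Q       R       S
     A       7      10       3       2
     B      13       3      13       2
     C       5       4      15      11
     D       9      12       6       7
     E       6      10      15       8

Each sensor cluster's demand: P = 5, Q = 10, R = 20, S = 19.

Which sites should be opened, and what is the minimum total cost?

Open A and C; minimum total cost 221.

For any fixed open set, each sensor cluster goes to its cheapest open site; total = fixed + service.
{A, C}: P→C 5·5=25, Q→C 4·10=40, R→A 3·20=60, S→A 2·19=38. Service 163; fixed 58; total 221.
{A, B}: service 163 + fixed 71 = 234
{A, B, C}: service 153 + fixed 87 = 240
{A, B, C, D, E}: service 153 + fixed 160 = 313
No other subset beats 221.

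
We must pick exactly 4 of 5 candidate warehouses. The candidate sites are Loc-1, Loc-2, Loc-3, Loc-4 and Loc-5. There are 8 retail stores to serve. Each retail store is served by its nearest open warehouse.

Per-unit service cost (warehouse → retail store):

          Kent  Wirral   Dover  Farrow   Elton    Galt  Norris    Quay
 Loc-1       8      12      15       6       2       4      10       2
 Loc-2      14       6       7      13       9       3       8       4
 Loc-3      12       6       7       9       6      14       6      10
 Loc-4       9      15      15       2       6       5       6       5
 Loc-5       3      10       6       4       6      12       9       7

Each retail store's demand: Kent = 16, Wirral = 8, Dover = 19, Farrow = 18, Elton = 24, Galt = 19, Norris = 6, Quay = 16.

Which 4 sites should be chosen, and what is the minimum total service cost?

With exactly 4 open, each retail store uses its cheapest among the chosen.
{Loc-1, Loc-2, Loc-4, Loc-5}: Kent→Loc-5 3·16=48, Wirral→Loc-2 6·8=48, Dover→Loc-5 6·19=114, Farrow→Loc-4 2·18=36, Elton→Loc-1 2·24=48, Galt→Loc-2 3·19=57, Norris→Loc-4 6·6=36, Quay→Loc-1 2·16=32. Service cost 419.
{Loc-1, Loc-3, Loc-4, Loc-5}: service cost 438
{Loc-1, Loc-2, Loc-3, Loc-5}: service cost 455
Among all 5 size-4 choices, {Loc-1, Loc-2, Loc-4, Loc-5} is lowest.

Choose Loc-1, Loc-2, Loc-4 and Loc-5; total service cost 419.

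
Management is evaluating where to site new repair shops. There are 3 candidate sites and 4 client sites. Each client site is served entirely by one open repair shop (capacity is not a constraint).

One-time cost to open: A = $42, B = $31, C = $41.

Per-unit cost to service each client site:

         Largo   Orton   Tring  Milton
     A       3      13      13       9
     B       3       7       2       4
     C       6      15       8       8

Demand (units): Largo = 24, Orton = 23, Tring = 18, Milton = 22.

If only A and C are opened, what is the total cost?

Each client site is assigned to its cheapest site among the open ones.
{A, C}: Largo→A 3·24=72, Orton→A 13·23=299, Tring→C 8·18=144, Milton→C 8·22=176. Service 691; fixed 83; total 774.

Total cost: 774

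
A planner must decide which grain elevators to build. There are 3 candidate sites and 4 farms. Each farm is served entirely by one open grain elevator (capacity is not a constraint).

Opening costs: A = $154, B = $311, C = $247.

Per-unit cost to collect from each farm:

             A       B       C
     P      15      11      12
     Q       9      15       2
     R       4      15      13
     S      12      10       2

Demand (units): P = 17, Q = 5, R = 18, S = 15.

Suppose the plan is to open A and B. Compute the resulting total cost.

Total cost: 919

Each farm is assigned to its cheapest site among the open ones.
{A, B}: P→B 11·17=187, Q→A 9·5=45, R→A 4·18=72, S→B 10·15=150. Service 454; fixed 465; total 919.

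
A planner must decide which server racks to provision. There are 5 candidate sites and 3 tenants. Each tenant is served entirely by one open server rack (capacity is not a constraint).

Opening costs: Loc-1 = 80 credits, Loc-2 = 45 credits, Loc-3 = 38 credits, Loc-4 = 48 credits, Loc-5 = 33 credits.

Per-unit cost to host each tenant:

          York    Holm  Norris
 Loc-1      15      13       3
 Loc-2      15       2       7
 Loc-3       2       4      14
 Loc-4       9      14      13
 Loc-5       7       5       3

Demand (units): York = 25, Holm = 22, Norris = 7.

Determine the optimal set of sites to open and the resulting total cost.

For any fixed open set, each tenant goes to its cheapest open site; total = fixed + service.
{Loc-2, Loc-3}: York→Loc-3 2·25=50, Holm→Loc-2 2·22=44, Norris→Loc-2 7·7=49. Service 143; fixed 83; total 226.
{Loc-3, Loc-5}: service 159 + fixed 71 = 230
{Loc-2, Loc-3, Loc-5}: York→Loc-3 2·25=50, Holm→Loc-2 2·22=44, Norris→Loc-5 3·7=21. Service 115; fixed 116; total 231.
{Loc-1, Loc-2, Loc-3, Loc-4, Loc-5}: York→Loc-3 2·25=50, Holm→Loc-2 2·22=44, Norris→Loc-1 3·7=21. Service 115; fixed 244; total 359.
No other subset beats 226.

Open Loc-2 and Loc-3; minimum total cost 226.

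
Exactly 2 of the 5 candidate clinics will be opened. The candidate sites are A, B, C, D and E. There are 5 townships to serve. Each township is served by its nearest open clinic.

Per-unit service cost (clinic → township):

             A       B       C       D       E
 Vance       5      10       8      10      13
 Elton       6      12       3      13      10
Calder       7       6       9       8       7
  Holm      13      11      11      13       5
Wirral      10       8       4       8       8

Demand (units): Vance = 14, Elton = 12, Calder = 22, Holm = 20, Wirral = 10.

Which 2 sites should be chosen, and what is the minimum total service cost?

Choose C and E; total service cost 442.

With exactly 2 open, each township uses its cheapest among the chosen.
{C, E}: Vance→C 8·14=112, Elton→C 3·12=36, Calder→E 7·22=154, Holm→E 5·20=100, Wirral→C 4·10=40. Service cost 442.
{A, E}: service cost 476
{A, C}: service cost 520
Among all 10 size-2 choices, {C, E} is lowest.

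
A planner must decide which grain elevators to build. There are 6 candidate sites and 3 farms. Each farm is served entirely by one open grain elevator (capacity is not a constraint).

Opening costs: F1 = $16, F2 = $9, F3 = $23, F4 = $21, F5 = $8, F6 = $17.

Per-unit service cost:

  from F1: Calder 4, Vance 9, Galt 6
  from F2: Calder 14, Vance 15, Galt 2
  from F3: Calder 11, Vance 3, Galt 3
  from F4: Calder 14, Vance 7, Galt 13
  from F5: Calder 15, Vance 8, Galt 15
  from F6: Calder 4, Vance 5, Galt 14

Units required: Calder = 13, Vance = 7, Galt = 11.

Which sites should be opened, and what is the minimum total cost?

For any fixed open set, each farm goes to its cheapest open site; total = fixed + service.
{F2, F6}: Calder→F6 4·13=52, Vance→F6 5·7=35, Galt→F2 2·11=22. Service 109; fixed 26; total 135.
{F1, F2, F3}: Calder→F1 4·13=52, Vance→F3 3·7=21, Galt→F2 2·11=22. Service 95; fixed 48; total 143.
{F2, F5, F6}: service 109 + fixed 34 = 143
{F1, F2, F3, F4, F5, F6}: service 95 + fixed 94 = 189
No other subset beats 135.

Open F2 and F6; minimum total cost 135.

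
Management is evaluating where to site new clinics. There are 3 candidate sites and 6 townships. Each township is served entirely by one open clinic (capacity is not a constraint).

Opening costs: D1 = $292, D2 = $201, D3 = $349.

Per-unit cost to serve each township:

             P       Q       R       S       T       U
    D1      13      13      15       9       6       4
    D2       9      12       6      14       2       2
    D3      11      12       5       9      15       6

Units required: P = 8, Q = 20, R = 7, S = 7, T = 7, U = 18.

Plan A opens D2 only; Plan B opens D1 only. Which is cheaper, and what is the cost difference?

Plan A is cheaper by 235.

Plan A: {D2}: P→D2 9·8=72, Q→D2 12·20=240, R→D2 6·7=42, S→D2 14·7=98, T→D2 2·7=14, U→D2 2·18=36. Service 502; fixed 201; total 703.
Plan B: {D1}: P→D1 13·8=104, Q→D1 13·20=260, R→D1 15·7=105, S→D1 9·7=63, T→D1 6·7=42, U→D1 4·18=72. Service 646; fixed 292; total 938.
Difference: |703 − 938| = 235.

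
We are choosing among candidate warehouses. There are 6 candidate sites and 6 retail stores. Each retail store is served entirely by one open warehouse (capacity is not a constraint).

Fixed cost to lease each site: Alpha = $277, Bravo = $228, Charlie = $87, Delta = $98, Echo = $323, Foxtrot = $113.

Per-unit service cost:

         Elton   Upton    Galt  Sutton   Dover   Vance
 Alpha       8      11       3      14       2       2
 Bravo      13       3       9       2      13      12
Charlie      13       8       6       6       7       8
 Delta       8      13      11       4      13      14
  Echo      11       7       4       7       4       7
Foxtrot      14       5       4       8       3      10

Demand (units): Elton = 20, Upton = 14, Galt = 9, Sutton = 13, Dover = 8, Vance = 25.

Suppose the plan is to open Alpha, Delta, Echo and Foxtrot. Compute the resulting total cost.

Each retail store is assigned to its cheapest site among the open ones.
{Alpha, Delta, Echo, Foxtrot}: Elton→Alpha 8·20=160, Upton→Foxtrot 5·14=70, Galt→Alpha 3·9=27, Sutton→Delta 4·13=52, Dover→Alpha 2·8=16, Vance→Alpha 2·25=50. Service 375; fixed 811; total 1186.

Total cost: 1186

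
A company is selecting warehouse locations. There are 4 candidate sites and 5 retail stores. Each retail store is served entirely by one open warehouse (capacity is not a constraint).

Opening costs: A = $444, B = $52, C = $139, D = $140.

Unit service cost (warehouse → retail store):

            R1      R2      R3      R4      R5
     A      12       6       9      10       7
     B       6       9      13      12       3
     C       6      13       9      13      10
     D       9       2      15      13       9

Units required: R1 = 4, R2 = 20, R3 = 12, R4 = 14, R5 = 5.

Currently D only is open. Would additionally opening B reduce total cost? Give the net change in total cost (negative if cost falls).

Current service cost with {D}: 483.
Adding B: each retail store re-picks its cheapest; new service cost 403, saving 80.
Extra fixed cost: 52. Net change = 52 − 80 = -28.
(Totals: 623 → 595.)

Yes — net change −28 (cost falls by 28).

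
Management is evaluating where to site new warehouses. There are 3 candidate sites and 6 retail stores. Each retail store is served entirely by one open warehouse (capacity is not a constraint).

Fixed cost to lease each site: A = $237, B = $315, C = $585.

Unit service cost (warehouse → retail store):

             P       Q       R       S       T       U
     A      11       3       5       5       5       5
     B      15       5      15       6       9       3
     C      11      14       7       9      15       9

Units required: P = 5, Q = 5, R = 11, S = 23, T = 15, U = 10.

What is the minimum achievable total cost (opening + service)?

For any fixed open set, each retail store goes to its cheapest open site; total = fixed + service.
{A}: P→A 11·5=55, Q→A 3·5=15, R→A 5·11=55, S→A 5·23=115, T→A 5·15=75, U→A 5·10=50. Service 365; fixed 237; total 602.
{B}: service 568 + fixed 315 = 883
{A, B}: P→A 11·5=55, Q→A 3·5=15, R→A 5·11=55, S→A 5·23=115, T→A 5·15=75, U→B 3·10=30. Service 345; fixed 552; total 897.
{A, B, C}: service 345 + fixed 1137 = 1482
No other subset beats 602.

Minimum total cost: 602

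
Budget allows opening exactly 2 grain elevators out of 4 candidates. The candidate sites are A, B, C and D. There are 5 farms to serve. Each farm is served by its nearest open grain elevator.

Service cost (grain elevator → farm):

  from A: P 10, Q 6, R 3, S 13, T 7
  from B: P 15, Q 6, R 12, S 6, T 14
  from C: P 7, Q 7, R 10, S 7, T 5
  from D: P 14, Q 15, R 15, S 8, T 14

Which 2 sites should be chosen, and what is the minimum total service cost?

Choose A and C; total service cost 28.

With exactly 2 open, each farm uses its cheapest among the chosen.
{A, C}: P→C 7, Q→A 6, R→A 3, S→C 7, T→C 5. Service cost 28.
{A, B}: service cost 32
{A, D}: service cost 34
Among all 6 size-2 choices, {A, C} is lowest.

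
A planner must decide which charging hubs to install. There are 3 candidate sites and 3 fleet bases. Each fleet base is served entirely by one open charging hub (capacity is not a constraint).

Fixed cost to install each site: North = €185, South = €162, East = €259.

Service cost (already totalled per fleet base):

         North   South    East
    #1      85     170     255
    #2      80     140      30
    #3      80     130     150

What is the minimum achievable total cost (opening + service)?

For any fixed open set, each fleet base goes to its cheapest open site; total = fixed + service.
{North}: #1→North 85, #2→North 80, #3→North 80. Service 245; fixed 185; total 430.
{North, South}: #1→North 85, #2→North 80, #3→North 80. Service 245; fixed 347; total 592.
{South}: service 440 + fixed 162 = 602
{North, South, East}: #1→North 85, #2→East 30, #3→North 80. Service 195; fixed 606; total 801.
No other subset beats 430.

Minimum total cost: 430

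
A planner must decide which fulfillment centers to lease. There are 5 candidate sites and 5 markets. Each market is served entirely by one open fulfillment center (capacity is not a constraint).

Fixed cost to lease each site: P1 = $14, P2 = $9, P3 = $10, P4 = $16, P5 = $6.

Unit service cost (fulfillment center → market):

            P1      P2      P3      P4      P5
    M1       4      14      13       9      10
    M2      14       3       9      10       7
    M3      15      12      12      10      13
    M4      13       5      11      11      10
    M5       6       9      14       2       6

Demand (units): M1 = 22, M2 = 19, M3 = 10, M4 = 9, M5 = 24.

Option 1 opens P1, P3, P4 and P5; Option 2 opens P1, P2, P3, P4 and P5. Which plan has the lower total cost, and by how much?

Option 2 is cheaper by 112.

Option 1: {P1, P3, P4, P5}: M1→P1 4·22=88, M2→P5 7·19=133, M3→P4 10·10=100, M4→P5 10·9=90, M5→P4 2·24=48. Service 459; fixed 46; total 505.
Option 2: {P1, P2, P3, P4, P5}: M1→P1 4·22=88, M2→P2 3·19=57, M3→P4 10·10=100, M4→P2 5·9=45, M5→P4 2·24=48. Service 338; fixed 55; total 393.
Difference: |505 − 393| = 112.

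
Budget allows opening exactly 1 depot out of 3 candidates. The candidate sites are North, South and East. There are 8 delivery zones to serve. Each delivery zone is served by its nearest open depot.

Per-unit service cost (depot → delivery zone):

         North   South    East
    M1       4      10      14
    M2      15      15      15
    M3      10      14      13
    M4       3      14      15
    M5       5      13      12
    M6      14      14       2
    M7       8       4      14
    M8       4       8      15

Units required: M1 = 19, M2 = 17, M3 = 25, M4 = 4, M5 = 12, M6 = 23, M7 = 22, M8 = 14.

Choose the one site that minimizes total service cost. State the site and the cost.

With exactly 1 open, each delivery zone uses its cheapest among the chosen.
{North}: M1→North 4·19=76, M2→North 15·17=255, M3→North 10·25=250, M4→North 3·4=12, M5→North 5·12=60, M6→North 14·23=322, M7→North 8·22=176, M8→North 4·14=56. Service cost 1207.
{South}: service cost 1529
{East}: service cost 1614
Among all 3 size-1 choices, {North} is lowest.

Choose North only; total service cost 1207.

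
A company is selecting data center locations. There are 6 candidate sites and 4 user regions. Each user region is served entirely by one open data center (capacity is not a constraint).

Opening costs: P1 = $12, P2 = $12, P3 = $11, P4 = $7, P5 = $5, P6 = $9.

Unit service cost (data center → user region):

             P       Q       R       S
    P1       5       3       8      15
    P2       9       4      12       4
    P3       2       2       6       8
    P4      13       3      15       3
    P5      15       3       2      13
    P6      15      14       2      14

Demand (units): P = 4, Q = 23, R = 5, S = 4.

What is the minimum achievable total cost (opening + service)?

Minimum total cost: 99

For any fixed open set, each user region goes to its cheapest open site; total = fixed + service.
{P3, P4, P5}: P→P3 2·4=8, Q→P3 2·23=46, R→P5 2·5=10, S→P4 3·4=12. Service 76; fixed 23; total 99.
{P3, P4, P6}: service 76 + fixed 27 = 103
{P2, P3, P5}: service 80 + fixed 28 = 108
{P1, P2, P3, P4, P5, P6}: service 76 + fixed 56 = 132
No other subset beats 99.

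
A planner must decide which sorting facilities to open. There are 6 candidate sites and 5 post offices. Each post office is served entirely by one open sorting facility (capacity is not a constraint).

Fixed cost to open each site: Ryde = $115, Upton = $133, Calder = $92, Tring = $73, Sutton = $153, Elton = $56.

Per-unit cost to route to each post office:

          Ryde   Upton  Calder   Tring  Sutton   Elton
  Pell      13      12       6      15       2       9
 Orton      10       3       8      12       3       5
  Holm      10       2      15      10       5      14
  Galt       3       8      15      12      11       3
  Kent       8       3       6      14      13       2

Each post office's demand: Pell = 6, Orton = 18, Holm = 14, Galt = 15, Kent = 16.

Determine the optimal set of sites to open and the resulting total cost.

Open Upton and Elton; minimum total cost 402.

For any fixed open set, each post office goes to its cheapest open site; total = fixed + service.
{Upton, Elton}: Pell→Elton 9·6=54, Orton→Upton 3·18=54, Holm→Upton 2·14=28, Galt→Elton 3·15=45, Kent→Elton 2·16=32. Service 213; fixed 189; total 402.
{Sutton, Elton}: service 213 + fixed 209 = 422
{Upton}: service 322 + fixed 133 = 455
{Ryde, Upton, Calder, Tring, Sutton, Elton}: Pell→Sutton 2·6=12, Orton→Upton 3·18=54, Holm→Upton 2·14=28, Galt→Ryde 3·15=45, Kent→Elton 2·16=32. Service 171; fixed 622; total 793.
No other subset beats 402.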